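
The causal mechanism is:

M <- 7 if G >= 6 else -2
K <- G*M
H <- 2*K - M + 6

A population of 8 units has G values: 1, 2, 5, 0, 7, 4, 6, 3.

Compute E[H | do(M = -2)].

-6

Every unit gets M=-2 under the intervention. H values become 4, 0, -12, 8, -20, -8, -16, -4; E[H|do(M=-2)] = -6.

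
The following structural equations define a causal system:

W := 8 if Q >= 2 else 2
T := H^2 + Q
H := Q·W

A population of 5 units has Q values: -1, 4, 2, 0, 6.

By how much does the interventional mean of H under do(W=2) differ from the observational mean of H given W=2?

The intervention sets W=2 in all 5 units regardless of Q. Recomputing H per unit gives -2, 8, 4, 0, 12; average 4.4.
Conditioning on W=2 selects the 2 unit(s) with Q ∈ {-1, 0}. Their H values: -2, 0. Mean = -1.
Difference = 4.4 − (-1) = 5.4.

5.4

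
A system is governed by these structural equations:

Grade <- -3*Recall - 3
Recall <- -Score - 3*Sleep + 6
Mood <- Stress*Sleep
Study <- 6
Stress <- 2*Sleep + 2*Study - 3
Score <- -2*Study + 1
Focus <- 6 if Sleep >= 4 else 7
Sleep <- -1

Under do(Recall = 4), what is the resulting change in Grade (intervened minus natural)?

48

do(Recall=4) replaces the equation Recall <- -Score - 3*Sleep + 6 with the constant Recall = 4.
Grade = -3*Recall - 3  [with Recall=4]  = -15
Without intervention: Score = -2*Study + 1  [with Study=6]  = -11; Recall = -Score - 3*Sleep + 6  [with Score=-11, Sleep=-1]  = 20; Grade = -3*Recall - 3  [with Recall=20]  = -63.
Change = -15 − (-63) = 48.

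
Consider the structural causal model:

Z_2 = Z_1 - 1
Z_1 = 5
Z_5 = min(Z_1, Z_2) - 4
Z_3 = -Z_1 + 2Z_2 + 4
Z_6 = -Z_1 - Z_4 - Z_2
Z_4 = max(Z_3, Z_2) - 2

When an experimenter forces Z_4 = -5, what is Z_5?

Intervening sets Z_4 = -5 and removes its equation (Z_4 = max(Z_3, Z_2) - 2).
No directed path runs from Z_4 to Z_5, so Z_5 keeps its natural value.
Z_2 = Z_1 - 1  [with Z_1=5]  = 4
Z_5 = min(Z_1, Z_2) - 4  [with Z_1=5, Z_2=4]  = 0

0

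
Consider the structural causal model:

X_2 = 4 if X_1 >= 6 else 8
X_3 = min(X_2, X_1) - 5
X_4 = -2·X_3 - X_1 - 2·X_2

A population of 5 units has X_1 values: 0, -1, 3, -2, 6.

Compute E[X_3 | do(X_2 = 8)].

-3.8

Under do(X_2=8), X_2's equation is replaced by X_2=8 for every unit. Per-unit X_3: -5, -6, -2, -7, 1. Mean = -3.8.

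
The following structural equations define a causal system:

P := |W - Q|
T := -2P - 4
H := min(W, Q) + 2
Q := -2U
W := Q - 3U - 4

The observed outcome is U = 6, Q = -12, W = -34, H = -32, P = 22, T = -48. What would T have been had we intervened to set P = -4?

4

The intervention breaks the incoming arrows to P: P := |W - Q| no longer applies, and P = -4.
T = -2P - 4  [with P=-4]  = 4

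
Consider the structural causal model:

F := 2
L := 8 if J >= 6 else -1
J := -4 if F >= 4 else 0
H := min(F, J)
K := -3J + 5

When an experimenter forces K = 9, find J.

0

Under do(K=9), the mechanism K := -3J + 5 is discarded; K is fixed at 9.
No directed path runs from K to J, so J keeps its natural value.
J = -4 if F >= 4 else 0  [with F=2]  = 0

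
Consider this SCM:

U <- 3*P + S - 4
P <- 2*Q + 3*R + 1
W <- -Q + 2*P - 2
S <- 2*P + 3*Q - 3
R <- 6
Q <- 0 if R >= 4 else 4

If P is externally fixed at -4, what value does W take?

-10

do(P=-4) replaces the equation P <- 2*Q + 3*R + 1 with the constant P = -4.
Q = 0 if R >= 4 else 4  [with R=6]  = 0
W = -Q + 2*P - 2  [with Q=0, P=-4]  = -10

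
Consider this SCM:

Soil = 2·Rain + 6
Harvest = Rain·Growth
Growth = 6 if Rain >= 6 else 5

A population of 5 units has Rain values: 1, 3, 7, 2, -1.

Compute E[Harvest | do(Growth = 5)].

The intervention sets Growth=5 in all 5 units regardless of Rain. Recomputing Harvest per unit gives 5, 15, 35, 10, -5; average 12.

12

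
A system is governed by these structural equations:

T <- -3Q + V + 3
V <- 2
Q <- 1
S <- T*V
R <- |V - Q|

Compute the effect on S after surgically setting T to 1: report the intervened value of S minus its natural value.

do(T=1) replaces the equation T <- -3Q + V + 3 with the constant T = 1.
S = T*V  [with T=1, V=2]  = 2
Without intervention: T = -3Q + V + 3  [with Q=1, V=2]  = 2; S = T*V  [with T=2, V=2]  = 4.
Change = 2 − 4 = -2.

-2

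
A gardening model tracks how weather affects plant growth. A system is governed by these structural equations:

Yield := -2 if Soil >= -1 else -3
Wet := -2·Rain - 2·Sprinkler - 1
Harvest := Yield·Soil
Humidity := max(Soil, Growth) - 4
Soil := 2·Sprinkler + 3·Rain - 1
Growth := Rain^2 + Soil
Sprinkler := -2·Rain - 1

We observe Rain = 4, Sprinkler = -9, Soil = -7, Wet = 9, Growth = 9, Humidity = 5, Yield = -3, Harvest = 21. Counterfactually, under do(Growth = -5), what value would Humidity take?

-9

The intervention breaks the incoming arrows to Growth: Growth := Rain^2 + Soil no longer applies, and Growth = -5.
Sprinkler = -2·Rain - 1  [with Rain=4]  = -9
Soil = 2·Sprinkler + 3·Rain - 1  [with Sprinkler=-9, Rain=4]  = -7
Humidity = max(Soil, Growth) - 4  [with Soil=-7, Growth=-5]  = -9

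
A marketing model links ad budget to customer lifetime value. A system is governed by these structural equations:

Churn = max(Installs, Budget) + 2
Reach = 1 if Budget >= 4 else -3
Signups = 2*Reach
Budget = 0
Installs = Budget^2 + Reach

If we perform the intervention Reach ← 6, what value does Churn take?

8

do(Reach=6) replaces the equation Reach = 1 if Budget >= 4 else -3 with the constant Reach = 6.
Installs = Budget^2 + Reach  [with Budget=0, Reach=6]  = 6
Churn = max(Installs, Budget) + 2  [with Installs=6, Budget=0]  = 8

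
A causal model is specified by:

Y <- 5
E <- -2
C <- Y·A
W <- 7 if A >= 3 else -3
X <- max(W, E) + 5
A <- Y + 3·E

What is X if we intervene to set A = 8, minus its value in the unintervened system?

do(A=8) replaces the equation A <- Y + 3·E with the constant A = 8.
W = 7 if A >= 3 else -3  [with A=8]  = 7
X = max(W, E) + 5  [with W=7, E=-2]  = 12
Without intervention: A = Y + 3·E  [with Y=5, E=-2]  = -1; W = 7 if A >= 3 else -3  [with A=-1]  = -3; X = max(W, E) + 5  [with W=-3, E=-2]  = 3.
Change = 12 − 3 = 9.

9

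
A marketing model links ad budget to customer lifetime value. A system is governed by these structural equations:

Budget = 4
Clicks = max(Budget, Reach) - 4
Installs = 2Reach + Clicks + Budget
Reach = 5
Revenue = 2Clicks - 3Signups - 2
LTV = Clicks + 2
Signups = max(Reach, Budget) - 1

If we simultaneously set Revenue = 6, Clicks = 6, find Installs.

Under do(Revenue = 6, Clicks = 6), each intervened variable's structural equation is replaced by its fixed value.
Installs = 2Reach + Clicks + Budget  [with Reach=5, Clicks=6, Budget=4]  = 20

20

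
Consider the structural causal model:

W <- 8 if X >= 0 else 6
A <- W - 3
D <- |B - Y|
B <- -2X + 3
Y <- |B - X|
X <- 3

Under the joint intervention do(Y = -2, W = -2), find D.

The joint intervention fixes Y = -2, W = -2, removing each variable's own equation.
B = -2X + 3  [with X=3]  = -3
D = |B - Y|  [with B=-3, Y=-2]  = 1

1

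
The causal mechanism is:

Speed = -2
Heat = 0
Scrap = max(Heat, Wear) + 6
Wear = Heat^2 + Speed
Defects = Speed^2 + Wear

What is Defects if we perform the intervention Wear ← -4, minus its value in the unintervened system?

-2

The intervention breaks the incoming arrows to Wear: Wear = Heat^2 + Speed no longer applies, and Wear = -4.
Defects = Speed^2 + Wear  [with Speed=-2, Wear=-4]  = 0
Without intervention: Wear = Heat^2 + Speed  [with Heat=0, Speed=-2]  = -2; Defects = Speed^2 + Wear  [with Speed=-2, Wear=-2]  = 2.
Change = 0 − 2 = -2.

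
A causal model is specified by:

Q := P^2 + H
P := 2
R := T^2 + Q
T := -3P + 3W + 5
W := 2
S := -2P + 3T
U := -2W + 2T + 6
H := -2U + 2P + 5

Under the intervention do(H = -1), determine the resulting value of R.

28

Intervening sets H = -1 and removes its equation (H := -2U + 2P + 5).
T = -3P + 3W + 5  [with P=2, W=2]  = 5
Q = P^2 + H  [with P=2, H=-1]  = 3
R = T^2 + Q  [with T=5, Q=3]  = 28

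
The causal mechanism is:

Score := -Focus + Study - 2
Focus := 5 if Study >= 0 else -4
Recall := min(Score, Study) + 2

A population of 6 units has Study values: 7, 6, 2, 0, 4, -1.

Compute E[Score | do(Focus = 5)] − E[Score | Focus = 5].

-0.8

Under do(Focus=5), Focus's equation is replaced by Focus=5 for every unit. Per-unit Score: 0, -1, -5, -7, -3, -8. Mean = -4.
Conditioning on Focus=5 selects the 5 unit(s) with Study ∈ {7, 6, 2, 0, 4}. Their Score values: 0, -1, -5, -7, -3. Mean = -3.2.
Difference = -4 − (-3.2) = -0.8.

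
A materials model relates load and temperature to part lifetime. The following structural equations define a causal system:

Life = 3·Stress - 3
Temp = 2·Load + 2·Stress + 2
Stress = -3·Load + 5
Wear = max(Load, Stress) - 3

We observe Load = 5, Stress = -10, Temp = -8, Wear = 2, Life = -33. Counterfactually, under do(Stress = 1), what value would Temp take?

The intervention breaks the incoming arrows to Stress: Stress = -3·Load + 5 no longer applies, and Stress = 1.
Temp = 2·Load + 2·Stress + 2  [with Load=5, Stress=1]  = 14

14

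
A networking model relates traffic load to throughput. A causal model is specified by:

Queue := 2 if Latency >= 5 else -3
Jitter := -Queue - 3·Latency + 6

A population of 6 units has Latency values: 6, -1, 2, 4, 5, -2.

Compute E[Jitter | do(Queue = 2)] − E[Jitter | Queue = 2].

9.5

The intervention sets Queue=2 in all 6 units regardless of Latency. Recomputing Jitter per unit gives -14, 7, -2, -8, -11, 10; average -3.
E[Jitter|Queue=2] averages over only the 2 units with Queue=2 (Latency = 6, 5): Jitter = -14, -11, mean -12.5.
Difference = -3 − (-12.5) = 9.5.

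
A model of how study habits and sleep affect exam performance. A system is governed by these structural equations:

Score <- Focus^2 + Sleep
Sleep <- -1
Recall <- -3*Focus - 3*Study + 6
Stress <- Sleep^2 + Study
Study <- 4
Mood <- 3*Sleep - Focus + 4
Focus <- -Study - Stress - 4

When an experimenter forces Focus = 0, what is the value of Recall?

-6

The intervention breaks the incoming arrows to Focus: Focus <- -Study - Stress - 4 no longer applies, and Focus = 0.
Recall = -3*Focus - 3*Study + 6  [with Focus=0, Study=4]  = -6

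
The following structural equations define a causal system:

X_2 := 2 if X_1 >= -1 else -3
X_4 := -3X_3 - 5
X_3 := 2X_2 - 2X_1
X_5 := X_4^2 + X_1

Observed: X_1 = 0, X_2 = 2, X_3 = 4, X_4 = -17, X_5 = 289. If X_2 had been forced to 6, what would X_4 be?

Under do(X_2=6), the mechanism X_2 := 2 if X_1 >= -1 else -3 is discarded; X_2 is fixed at 6.
X_3 = 2X_2 - 2X_1  [with X_2=6, X_1=0]  = 12
X_4 = -3X_3 - 5  [with X_3=12]  = -41

-41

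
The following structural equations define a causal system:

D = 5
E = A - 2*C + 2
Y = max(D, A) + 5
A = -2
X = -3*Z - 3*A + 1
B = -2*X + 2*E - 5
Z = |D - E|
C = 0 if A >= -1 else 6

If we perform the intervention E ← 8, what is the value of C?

The intervention breaks the incoming arrows to E: E = A - 2*C + 2 no longer applies, and E = 8.
Since C is not a descendant of the intervened variable, it is unaffected.
C = 0 if A >= -1 else 6  [with A=-2]  = 6

6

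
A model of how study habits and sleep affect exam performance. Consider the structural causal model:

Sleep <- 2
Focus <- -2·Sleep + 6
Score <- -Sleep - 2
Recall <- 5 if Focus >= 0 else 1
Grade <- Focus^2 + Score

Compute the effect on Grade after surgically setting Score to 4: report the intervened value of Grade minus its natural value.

8

do(Score=4) replaces the equation Score <- -Sleep - 2 with the constant Score = 4.
Focus = -2·Sleep + 6  [with Sleep=2]  = 2
Grade = Focus^2 + Score  [with Focus=2, Score=4]  = 8
Without intervention: Focus = -2·Sleep + 6  [with Sleep=2]  = 2; Score = -Sleep - 2  [with Sleep=2]  = -4; Grade = Focus^2 + Score  [with Focus=2, Score=-4]  = 0.
Change = 8 − 0 = 8.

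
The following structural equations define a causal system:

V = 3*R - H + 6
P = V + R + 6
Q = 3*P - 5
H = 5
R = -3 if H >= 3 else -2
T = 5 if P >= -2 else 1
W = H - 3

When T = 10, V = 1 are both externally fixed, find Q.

Under do(T = 10, V = 1), each intervened variable's structural equation is replaced by its fixed value.
R = -3 if H >= 3 else -2  [with H=5]  = -3
P = V + R + 6  [with V=1, R=-3]  = 4
Q = 3*P - 5  [with P=4]  = 7

7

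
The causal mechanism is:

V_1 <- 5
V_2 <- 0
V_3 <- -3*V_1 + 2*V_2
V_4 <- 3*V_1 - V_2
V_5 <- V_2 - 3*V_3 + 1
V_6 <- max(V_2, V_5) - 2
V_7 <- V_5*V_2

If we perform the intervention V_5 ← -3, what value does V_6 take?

-2

The intervention breaks the incoming arrows to V_5: V_5 <- V_2 - 3*V_3 + 1 no longer applies, and V_5 = -3.
V_6 = max(V_2, V_5) - 2  [with V_2=0, V_5=-3]  = -2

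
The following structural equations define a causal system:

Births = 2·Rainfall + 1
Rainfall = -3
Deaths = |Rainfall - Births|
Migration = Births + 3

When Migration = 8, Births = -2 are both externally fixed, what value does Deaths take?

Setting Migration = 8, Births = -2 by intervention discards those variables' equations.
Deaths = |Rainfall - Births|  [with Rainfall=-3, Births=-2]  = 1

1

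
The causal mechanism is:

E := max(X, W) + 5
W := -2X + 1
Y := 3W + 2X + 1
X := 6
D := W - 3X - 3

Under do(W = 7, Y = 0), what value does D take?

The joint intervention fixes W = 7, Y = 0, removing each variable's own equation.
D = W - 3X - 3  [with W=7, X=6]  = -14

-14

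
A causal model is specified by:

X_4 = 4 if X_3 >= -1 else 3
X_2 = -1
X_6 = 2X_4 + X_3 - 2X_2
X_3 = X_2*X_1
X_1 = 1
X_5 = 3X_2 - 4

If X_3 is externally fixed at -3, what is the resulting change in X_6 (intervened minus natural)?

The intervention breaks the incoming arrows to X_3: X_3 = X_2*X_1 no longer applies, and X_3 = -3.
X_4 = 4 if X_3 >= -1 else 3  [with X_3=-3]  = 3
X_6 = 2X_4 + X_3 - 2X_2  [with X_4=3, X_3=-3, X_2=-1]  = 5
Without intervention: X_3 = X_2*X_1  [with X_2=-1, X_1=1]  = -1; X_4 = 4 if X_3 >= -1 else 3  [with X_3=-1]  = 4; X_6 = 2X_4 + X_3 - 2X_2  [with X_4=4, X_3=-1, X_2=-1]  = 9.
Change = 5 − 9 = -4.

-4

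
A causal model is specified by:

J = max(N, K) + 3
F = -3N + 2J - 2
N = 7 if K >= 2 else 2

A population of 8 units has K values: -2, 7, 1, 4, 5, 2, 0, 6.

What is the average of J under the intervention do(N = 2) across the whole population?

Every unit gets N=2 under the intervention. J values become 5, 10, 5, 7, 8, 5, 5, 9; E[J|do(N=2)] = 6.75.

6.75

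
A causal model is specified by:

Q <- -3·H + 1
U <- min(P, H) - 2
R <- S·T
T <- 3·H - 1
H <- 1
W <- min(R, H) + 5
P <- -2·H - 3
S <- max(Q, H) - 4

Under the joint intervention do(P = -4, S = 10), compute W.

6

Under do(P = -4, S = 10), each intervened variable's structural equation is replaced by its fixed value.
T = 3·H - 1  [with H=1]  = 2
R = S·T  [with S=10, T=2]  = 20
W = min(R, H) + 5  [with R=20, H=1]  = 6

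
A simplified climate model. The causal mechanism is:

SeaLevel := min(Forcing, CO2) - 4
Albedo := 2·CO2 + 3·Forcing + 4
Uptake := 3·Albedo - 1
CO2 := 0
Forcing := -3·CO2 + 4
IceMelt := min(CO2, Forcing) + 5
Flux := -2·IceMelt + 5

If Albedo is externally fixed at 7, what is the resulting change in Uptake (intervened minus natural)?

The intervention breaks the incoming arrows to Albedo: Albedo := 2·CO2 + 3·Forcing + 4 no longer applies, and Albedo = 7.
Uptake = 3·Albedo - 1  [with Albedo=7]  = 20
Without intervention: Forcing = -3·CO2 + 4  [with CO2=0]  = 4; Albedo = 2·CO2 + 3·Forcing + 4  [with CO2=0, Forcing=4]  = 16; Uptake = 3·Albedo - 1  [with Albedo=16]  = 47.
Change = 20 − 47 = -27.

-27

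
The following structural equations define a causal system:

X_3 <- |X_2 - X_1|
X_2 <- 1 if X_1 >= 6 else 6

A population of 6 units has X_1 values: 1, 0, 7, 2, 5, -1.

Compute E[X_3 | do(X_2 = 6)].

Under do(X_2=6), X_2's equation is replaced by X_2=6 for every unit. Per-unit X_3: 5, 6, 1, 4, 1, 7. Mean = 4.

4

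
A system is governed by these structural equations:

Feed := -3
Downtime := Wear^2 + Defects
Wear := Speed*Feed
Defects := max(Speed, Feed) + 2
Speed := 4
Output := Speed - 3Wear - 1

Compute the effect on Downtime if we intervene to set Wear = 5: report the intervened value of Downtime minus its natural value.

-119

The intervention breaks the incoming arrows to Wear: Wear := Speed*Feed no longer applies, and Wear = 5.
Defects = max(Speed, Feed) + 2  [with Speed=4, Feed=-3]  = 6
Downtime = Wear^2 + Defects  [with Wear=5, Defects=6]  = 31
Without intervention: Wear = Speed*Feed  [with Speed=4, Feed=-3]  = -12; Defects = max(Speed, Feed) + 2  [with Speed=4, Feed=-3]  = 6; Downtime = Wear^2 + Defects  [with Wear=-12, Defects=6]  = 150.
Change = 31 − 150 = -119.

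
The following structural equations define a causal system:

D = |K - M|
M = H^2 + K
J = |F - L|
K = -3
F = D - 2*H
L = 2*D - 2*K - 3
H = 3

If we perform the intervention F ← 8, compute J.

Under do(F=8), the mechanism F = D - 2*H is discarded; F is fixed at 8.
M = H^2 + K  [with H=3, K=-3]  = 6
D = |K - M|  [with K=-3, M=6]  = 9
L = 2*D - 2*K - 3  [with D=9, K=-3]  = 21
J = |F - L|  [with F=8, L=21]  = 13

13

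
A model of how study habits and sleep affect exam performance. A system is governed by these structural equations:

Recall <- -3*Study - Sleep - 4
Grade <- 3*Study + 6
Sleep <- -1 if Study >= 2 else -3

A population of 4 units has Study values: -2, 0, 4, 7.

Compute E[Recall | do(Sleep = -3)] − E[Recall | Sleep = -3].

Under do(Sleep=-3), Sleep's equation is replaced by Sleep=-3 for every unit. Per-unit Recall: 5, -1, -13, -22. Mean = -7.75.
E[Recall|Sleep=-3] averages over only the 2 units with Sleep=-3 (Study = -2, 0): Recall = 5, -1, mean 2.
Difference = -7.75 − 2 = -9.75.

-9.75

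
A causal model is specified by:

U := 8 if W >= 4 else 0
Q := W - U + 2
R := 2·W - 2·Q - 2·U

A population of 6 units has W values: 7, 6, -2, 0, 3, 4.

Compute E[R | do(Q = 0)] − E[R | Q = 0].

do(Q=0) breaks Q's dependence on W. With Q=0 fixed, R across the units is -2, -4, -4, 0, 6, -8, mean -2.
Observing Q=0 restricts to units where Q's equation naturally yields 0: W ∈ {6, -2}. In that subpopulation R = -4, -4, mean -4.
Difference = -2 − (-4) = 2.

2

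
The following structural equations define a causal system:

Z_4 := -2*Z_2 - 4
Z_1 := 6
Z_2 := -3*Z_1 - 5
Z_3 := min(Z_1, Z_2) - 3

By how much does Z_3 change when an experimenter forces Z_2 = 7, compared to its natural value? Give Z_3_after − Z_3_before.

29

The intervention breaks the incoming arrows to Z_2: Z_2 := -3*Z_1 - 5 no longer applies, and Z_2 = 7.
Z_3 = min(Z_1, Z_2) - 3  [with Z_1=6, Z_2=7]  = 3
Without intervention: Z_2 = -3*Z_1 - 5  [with Z_1=6]  = -23; Z_3 = min(Z_1, Z_2) - 3  [with Z_1=6, Z_2=-23]  = -26.
Change = 3 − (-26) = 29.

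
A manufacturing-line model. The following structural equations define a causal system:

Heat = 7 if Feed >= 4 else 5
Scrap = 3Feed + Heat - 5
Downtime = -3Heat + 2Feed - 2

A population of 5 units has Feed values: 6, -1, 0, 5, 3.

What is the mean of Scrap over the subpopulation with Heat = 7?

Observing Heat=7 restricts to units where Heat's equation naturally yields 7: Feed ∈ {6, 5}. In that subpopulation Scrap = 20, 17, mean 18.5.

18.5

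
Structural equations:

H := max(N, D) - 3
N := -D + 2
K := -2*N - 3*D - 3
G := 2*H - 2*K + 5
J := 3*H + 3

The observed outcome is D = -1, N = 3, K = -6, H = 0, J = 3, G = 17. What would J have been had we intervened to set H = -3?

Intervening sets H = -3 and removes its equation (H := max(N, D) - 3).
J = 3*H + 3  [with H=-3]  = -6

-6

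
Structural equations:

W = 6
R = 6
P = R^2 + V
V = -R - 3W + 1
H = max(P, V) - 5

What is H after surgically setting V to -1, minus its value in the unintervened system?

22

do(V=-1) replaces the equation V = -R - 3W + 1 with the constant V = -1.
P = R^2 + V  [with R=6, V=-1]  = 35
H = max(P, V) - 5  [with P=35, V=-1]  = 30
Without intervention: V = -R - 3W + 1  [with R=6, W=6]  = -23; P = R^2 + V  [with R=6, V=-23]  = 13; H = max(P, V) - 5  [with P=13, V=-23]  = 8.
Change = 30 − 8 = 22.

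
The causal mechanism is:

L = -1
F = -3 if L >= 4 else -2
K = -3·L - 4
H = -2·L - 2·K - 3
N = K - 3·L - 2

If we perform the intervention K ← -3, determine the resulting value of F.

Under do(K=-3), the mechanism K = -3·L - 4 is discarded; K is fixed at -3.
Since F is not a descendant of the intervened variable, it is unaffected.
F = -3 if L >= 4 else -2  [with L=-1]  = -2

-2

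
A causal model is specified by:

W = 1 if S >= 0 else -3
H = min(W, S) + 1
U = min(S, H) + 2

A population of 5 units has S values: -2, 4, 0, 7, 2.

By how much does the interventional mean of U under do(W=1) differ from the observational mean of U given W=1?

-0.7

Under do(W=1), W's equation is replaced by W=1 for every unit. Per-unit U: 0, 4, 2, 4, 4. Mean = 2.8.
E[U|W=1] averages over only the 4 units with W=1 (S = 4, 0, 7, 2): U = 4, 2, 4, 4, mean 3.5.
Difference = 2.8 − 3.5 = -0.7.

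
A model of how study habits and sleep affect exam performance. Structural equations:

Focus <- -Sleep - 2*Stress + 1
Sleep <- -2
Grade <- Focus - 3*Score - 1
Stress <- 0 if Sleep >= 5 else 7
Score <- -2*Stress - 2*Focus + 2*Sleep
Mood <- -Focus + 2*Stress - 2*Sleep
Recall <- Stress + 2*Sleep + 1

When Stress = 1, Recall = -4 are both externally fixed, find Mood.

Setting Stress = 1, Recall = -4 by intervention discards those variables' equations.
Focus = -Sleep - 2*Stress + 1  [with Sleep=-2, Stress=1]  = 1
Mood = -Focus + 2*Stress - 2*Sleep  [with Focus=1, Stress=1, Sleep=-2]  = 5

5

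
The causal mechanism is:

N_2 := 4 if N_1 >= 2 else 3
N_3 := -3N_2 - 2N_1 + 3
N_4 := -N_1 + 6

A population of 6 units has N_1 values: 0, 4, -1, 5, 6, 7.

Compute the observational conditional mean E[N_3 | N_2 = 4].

-20

E[N_3|N_2=4] averages over only the 4 units with N_2=4 (N_1 = 4, 5, 6, 7): N_3 = -17, -19, -21, -23, mean -20.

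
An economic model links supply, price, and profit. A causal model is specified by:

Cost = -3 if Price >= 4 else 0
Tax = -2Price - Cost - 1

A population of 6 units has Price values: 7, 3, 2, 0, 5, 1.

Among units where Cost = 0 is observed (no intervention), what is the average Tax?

-4

Observing Cost=0 restricts to units where Cost's equation naturally yields 0: Price ∈ {3, 2, 0, 1}. In that subpopulation Tax = -7, -5, -1, -3, mean -4.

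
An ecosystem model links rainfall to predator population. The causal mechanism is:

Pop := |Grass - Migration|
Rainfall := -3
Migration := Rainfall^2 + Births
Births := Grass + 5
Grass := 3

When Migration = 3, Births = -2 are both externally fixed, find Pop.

The joint intervention fixes Migration = 3, Births = -2, removing each variable's own equation.
Pop = |Grass - Migration|  [with Grass=3, Migration=3]  = 0

0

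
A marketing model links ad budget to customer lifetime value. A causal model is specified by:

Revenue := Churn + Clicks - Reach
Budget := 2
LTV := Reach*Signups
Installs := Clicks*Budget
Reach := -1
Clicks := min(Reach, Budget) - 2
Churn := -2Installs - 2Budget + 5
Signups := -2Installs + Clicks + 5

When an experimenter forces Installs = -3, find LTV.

do(Installs=-3) replaces the equation Installs := Clicks*Budget with the constant Installs = -3.
Clicks = min(Reach, Budget) - 2  [with Reach=-1, Budget=2]  = -3
Signups = -2Installs + Clicks + 5  [with Installs=-3, Clicks=-3]  = 8
LTV = Reach*Signups  [with Reach=-1, Signups=8]  = -8

-8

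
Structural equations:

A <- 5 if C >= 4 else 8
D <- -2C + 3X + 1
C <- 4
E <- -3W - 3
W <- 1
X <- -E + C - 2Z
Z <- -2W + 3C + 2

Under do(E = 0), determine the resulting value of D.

The intervention breaks the incoming arrows to E: E <- -3W - 3 no longer applies, and E = 0.
Z = -2W + 3C + 2  [with W=1, C=4]  = 12
X = -E + C - 2Z  [with E=0, C=4, Z=12]  = -20
D = -2C + 3X + 1  [with C=4, X=-20]  = -67

-67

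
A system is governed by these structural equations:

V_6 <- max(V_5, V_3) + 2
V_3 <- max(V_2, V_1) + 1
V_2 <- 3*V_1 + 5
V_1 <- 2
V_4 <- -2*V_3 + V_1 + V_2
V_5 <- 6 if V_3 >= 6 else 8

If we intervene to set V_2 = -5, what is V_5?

do(V_2=-5) replaces the equation V_2 <- 3*V_1 + 5 with the constant V_2 = -5.
V_3 = max(V_2, V_1) + 1  [with V_2=-5, V_1=2]  = 3
V_5 = 6 if V_3 >= 6 else 8  [with V_3=3]  = 8

8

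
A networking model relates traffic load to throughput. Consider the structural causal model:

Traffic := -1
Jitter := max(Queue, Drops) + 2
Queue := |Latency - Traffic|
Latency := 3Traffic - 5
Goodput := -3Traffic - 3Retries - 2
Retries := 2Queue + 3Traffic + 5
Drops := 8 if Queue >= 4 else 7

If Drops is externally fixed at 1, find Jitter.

Under do(Drops=1), the mechanism Drops := 8 if Queue >= 4 else 7 is discarded; Drops is fixed at 1.
Latency = 3Traffic - 5  [with Traffic=-1]  = -8
Queue = |Latency - Traffic|  [with Latency=-8, Traffic=-1]  = 7
Jitter = max(Queue, Drops) + 2  [with Queue=7, Drops=1]  = 9

9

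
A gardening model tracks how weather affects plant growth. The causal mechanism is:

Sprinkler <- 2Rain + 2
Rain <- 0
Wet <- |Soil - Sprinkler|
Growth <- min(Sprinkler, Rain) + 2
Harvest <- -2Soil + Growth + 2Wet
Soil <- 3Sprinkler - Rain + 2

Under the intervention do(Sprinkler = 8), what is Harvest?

-14

Under do(Sprinkler=8), the mechanism Sprinkler <- 2Rain + 2 is discarded; Sprinkler is fixed at 8.
Soil = 3Sprinkler - Rain + 2  [with Sprinkler=8, Rain=0]  = 26
Wet = |Soil - Sprinkler|  [with Soil=26, Sprinkler=8]  = 18
Growth = min(Sprinkler, Rain) + 2  [with Sprinkler=8, Rain=0]  = 2
Harvest = -2Soil + Growth + 2Wet  [with Soil=26, Growth=2, Wet=18]  = -14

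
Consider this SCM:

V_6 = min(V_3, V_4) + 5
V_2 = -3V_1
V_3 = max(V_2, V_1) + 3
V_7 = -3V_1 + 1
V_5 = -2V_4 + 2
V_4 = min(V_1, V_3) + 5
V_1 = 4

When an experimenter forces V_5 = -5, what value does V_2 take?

Under do(V_5=-5), the mechanism V_5 = -2V_4 + 2 is discarded; V_5 is fixed at -5.
No directed path runs from V_5 to V_2, so V_2 keeps its natural value.
V_2 = -3V_1  [with V_1=4]  = -12

-12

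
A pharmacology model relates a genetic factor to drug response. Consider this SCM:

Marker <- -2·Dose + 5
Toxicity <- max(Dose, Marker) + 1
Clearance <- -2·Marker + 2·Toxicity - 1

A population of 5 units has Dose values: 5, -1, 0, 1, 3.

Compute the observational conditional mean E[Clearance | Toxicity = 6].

11

Conditioning on Toxicity=6 selects the 2 unit(s) with Dose ∈ {5, 0}. Their Clearance values: 21, 1. Mean = 11.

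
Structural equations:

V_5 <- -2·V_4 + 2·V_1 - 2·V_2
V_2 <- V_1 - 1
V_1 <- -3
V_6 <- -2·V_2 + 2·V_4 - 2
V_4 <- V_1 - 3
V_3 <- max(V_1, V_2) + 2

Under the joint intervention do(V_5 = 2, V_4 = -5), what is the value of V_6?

Setting V_5 = 2, V_4 = -5 by intervention discards those variables' equations.
V_2 = V_1 - 1  [with V_1=-3]  = -4
V_6 = -2·V_2 + 2·V_4 - 2  [with V_2=-4, V_4=-5]  = -4

-4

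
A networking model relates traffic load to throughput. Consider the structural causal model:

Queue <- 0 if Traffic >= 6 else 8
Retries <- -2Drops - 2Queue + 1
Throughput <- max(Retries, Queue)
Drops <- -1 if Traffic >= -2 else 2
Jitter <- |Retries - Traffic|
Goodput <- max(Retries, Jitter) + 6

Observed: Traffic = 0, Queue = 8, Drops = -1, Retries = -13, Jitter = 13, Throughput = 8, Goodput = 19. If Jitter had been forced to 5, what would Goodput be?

11

Under do(Jitter=5), the mechanism Jitter <- |Retries - Traffic| is discarded; Jitter is fixed at 5.
Queue = 0 if Traffic >= 6 else 8  [with Traffic=0]  = 8
Drops = -1 if Traffic >= -2 else 2  [with Traffic=0]  = -1
Retries = -2Drops - 2Queue + 1  [with Drops=-1, Queue=8]  = -13
Goodput = max(Retries, Jitter) + 6  [with Retries=-13, Jitter=5]  = 11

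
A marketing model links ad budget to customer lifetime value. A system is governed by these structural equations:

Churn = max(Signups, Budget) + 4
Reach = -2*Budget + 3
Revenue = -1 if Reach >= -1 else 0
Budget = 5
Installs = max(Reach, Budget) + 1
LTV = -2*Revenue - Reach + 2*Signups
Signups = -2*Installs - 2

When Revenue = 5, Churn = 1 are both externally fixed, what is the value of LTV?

-31

Setting Revenue = 5, Churn = 1 by intervention discards those variables' equations.
Reach = -2*Budget + 3  [with Budget=5]  = -7
Installs = max(Reach, Budget) + 1  [with Reach=-7, Budget=5]  = 6
Signups = -2*Installs - 2  [with Installs=6]  = -14
LTV = -2*Revenue - Reach + 2*Signups  [with Revenue=5, Reach=-7, Signups=-14]  = -31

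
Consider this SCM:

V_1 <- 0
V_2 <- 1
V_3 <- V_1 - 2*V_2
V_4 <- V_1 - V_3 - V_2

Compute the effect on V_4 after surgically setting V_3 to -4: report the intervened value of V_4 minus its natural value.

The intervention breaks the incoming arrows to V_3: V_3 <- V_1 - 2*V_2 no longer applies, and V_3 = -4.
V_4 = V_1 - V_3 - V_2  [with V_1=0, V_3=-4, V_2=1]  = 3
Without intervention: V_3 = V_1 - 2*V_2  [with V_1=0, V_2=1]  = -2; V_4 = V_1 - V_3 - V_2  [with V_1=0, V_3=-2, V_2=1]  = 1.
Change = 3 − 1 = 2.

2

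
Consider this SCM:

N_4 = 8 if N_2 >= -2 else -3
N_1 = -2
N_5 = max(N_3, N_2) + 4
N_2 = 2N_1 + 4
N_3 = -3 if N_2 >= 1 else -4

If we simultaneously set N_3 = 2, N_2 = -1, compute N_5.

Setting N_3 = 2, N_2 = -1 by intervention discards those variables' equations.
N_5 = max(N_3, N_2) + 4  [with N_3=2, N_2=-1]  = 6

6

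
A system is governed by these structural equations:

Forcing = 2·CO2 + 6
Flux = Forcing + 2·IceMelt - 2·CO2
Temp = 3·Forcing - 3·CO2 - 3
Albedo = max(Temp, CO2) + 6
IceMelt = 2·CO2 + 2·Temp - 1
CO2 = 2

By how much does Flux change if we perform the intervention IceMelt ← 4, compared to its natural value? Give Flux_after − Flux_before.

Under do(IceMelt=4), the mechanism IceMelt = 2·CO2 + 2·Temp - 1 is discarded; IceMelt is fixed at 4.
Forcing = 2·CO2 + 6  [with CO2=2]  = 10
Flux = Forcing + 2·IceMelt - 2·CO2  [with Forcing=10, IceMelt=4, CO2=2]  = 14
Without intervention: Forcing = 2·CO2 + 6  [with CO2=2]  = 10; Temp = 3·Forcing - 3·CO2 - 3  [with Forcing=10, CO2=2]  = 21; IceMelt = 2·CO2 + 2·Temp - 1  [with CO2=2, Temp=21]  = 45; Flux = Forcing + 2·IceMelt - 2·CO2  [with Forcing=10, IceMelt=45, CO2=2]  = 96.
Change = 14 − 96 = -82.

-82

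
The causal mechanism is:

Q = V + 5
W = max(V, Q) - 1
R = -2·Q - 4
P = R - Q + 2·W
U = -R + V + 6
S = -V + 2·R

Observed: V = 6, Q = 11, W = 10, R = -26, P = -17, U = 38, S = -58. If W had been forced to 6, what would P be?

do(W=6) replaces the equation W = max(V, Q) - 1 with the constant W = 6.
Q = V + 5  [with V=6]  = 11
R = -2·Q - 4  [with Q=11]  = -26
P = R - Q + 2·W  [with R=-26, Q=11, W=6]  = -25

-25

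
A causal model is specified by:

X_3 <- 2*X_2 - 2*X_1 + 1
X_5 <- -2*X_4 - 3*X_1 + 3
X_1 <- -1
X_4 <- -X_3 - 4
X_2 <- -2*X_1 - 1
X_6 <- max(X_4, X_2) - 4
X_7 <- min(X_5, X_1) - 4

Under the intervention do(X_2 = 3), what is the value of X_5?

do(X_2=3) replaces the equation X_2 <- -2*X_1 - 1 with the constant X_2 = 3.
X_3 = 2*X_2 - 2*X_1 + 1  [with X_2=3, X_1=-1]  = 9
X_4 = -X_3 - 4  [with X_3=9]  = -13
X_5 = -2*X_4 - 3*X_1 + 3  [with X_4=-13, X_1=-1]  = 32

32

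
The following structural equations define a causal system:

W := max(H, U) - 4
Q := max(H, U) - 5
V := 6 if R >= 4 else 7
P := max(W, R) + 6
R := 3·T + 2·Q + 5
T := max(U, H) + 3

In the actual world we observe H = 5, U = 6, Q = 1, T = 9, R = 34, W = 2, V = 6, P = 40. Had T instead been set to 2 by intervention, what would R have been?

Intervening sets T = 2 and removes its equation (T := max(U, H) + 3).
Q = max(H, U) - 5  [with H=5, U=6]  = 1
R = 3·T + 2·Q + 5  [with T=2, Q=1]  = 13

13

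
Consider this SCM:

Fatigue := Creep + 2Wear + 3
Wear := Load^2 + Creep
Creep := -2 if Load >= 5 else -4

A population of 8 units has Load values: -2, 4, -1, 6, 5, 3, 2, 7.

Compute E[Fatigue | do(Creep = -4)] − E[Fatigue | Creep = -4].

Under do(Creep=-4), Creep's equation is replaced by Creep=-4 for every unit. Per-unit Fatigue: -1, 23, -7, 63, 41, 9, -1, 89. Mean = 27.
Conditioning on Creep=-4 selects the 5 unit(s) with Load ∈ {-2, 4, -1, 3, 2}. Their Fatigue values: -1, 23, -7, 9, -1. Mean = 4.6.
Difference = 27 − 4.6 = 22.4.

22.4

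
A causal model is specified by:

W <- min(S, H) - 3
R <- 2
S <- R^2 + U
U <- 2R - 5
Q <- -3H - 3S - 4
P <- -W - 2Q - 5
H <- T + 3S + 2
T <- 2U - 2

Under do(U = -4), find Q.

20

Under do(U=-4), the mechanism U <- 2R - 5 is discarded; U is fixed at -4.
S = R^2 + U  [with R=2, U=-4]  = 0
T = 2U - 2  [with U=-4]  = -10
H = T + 3S + 2  [with T=-10, S=0]  = -8
Q = -3H - 3S - 4  [with H=-8, S=0]  = 20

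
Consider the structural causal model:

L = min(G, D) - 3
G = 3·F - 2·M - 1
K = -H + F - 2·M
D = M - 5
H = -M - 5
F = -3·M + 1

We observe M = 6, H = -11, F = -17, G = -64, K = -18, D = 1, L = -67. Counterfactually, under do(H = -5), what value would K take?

-24

do(H=-5) replaces the equation H = -M - 5 with the constant H = -5.
F = -3·M + 1  [with M=6]  = -17
K = -H + F - 2·M  [with H=-5, F=-17, M=6]  = -24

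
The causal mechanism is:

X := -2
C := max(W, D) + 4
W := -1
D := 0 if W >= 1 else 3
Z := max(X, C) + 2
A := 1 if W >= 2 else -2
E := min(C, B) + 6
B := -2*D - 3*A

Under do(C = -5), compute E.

do(C=-5) replaces the equation C := max(W, D) + 4 with the constant C = -5.
D = 0 if W >= 1 else 3  [with W=-1]  = 3
A = 1 if W >= 2 else -2  [with W=-1]  = -2
B = -2*D - 3*A  [with D=3, A=-2]  = 0
E = min(C, B) + 6  [with C=-5, B=0]  = 1

1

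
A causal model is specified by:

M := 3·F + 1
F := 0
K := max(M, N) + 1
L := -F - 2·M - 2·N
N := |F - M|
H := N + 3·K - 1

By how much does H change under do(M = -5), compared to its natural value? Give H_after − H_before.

do(M=-5) replaces the equation M := 3·F + 1 with the constant M = -5.
N = |F - M|  [with F=0, M=-5]  = 5
K = max(M, N) + 1  [with M=-5, N=5]  = 6
H = N + 3·K - 1  [with N=5, K=6]  = 22
Without intervention: M = 3·F + 1  [with F=0]  = 1; N = |F - M|  [with F=0, M=1]  = 1; K = max(M, N) + 1  [with M=1, N=1]  = 2; H = N + 3·K - 1  [with N=1, K=2]  = 6.
Change = 22 − 6 = 16.

16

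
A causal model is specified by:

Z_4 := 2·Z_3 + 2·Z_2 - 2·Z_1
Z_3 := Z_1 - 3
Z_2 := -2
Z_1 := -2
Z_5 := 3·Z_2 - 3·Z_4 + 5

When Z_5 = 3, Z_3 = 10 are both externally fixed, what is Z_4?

20

Under do(Z_5 = 3, Z_3 = 10), each intervened variable's structural equation is replaced by its fixed value.
Z_4 = 2·Z_3 + 2·Z_2 - 2·Z_1  [with Z_3=10, Z_2=-2, Z_1=-2]  = 20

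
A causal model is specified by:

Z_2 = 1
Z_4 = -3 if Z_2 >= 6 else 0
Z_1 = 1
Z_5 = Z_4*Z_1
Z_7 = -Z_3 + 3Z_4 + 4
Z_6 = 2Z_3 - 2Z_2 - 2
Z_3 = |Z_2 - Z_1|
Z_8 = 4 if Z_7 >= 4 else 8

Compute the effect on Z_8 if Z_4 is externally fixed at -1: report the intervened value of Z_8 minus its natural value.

4

do(Z_4=-1) replaces the equation Z_4 = -3 if Z_2 >= 6 else 0 with the constant Z_4 = -1.
Z_3 = |Z_2 - Z_1|  [with Z_2=1, Z_1=1]  = 0
Z_7 = -Z_3 + 3Z_4 + 4  [with Z_3=0, Z_4=-1]  = 1
Z_8 = 4 if Z_7 >= 4 else 8  [with Z_7=1]  = 8
Without intervention: Z_3 = |Z_2 - Z_1|  [with Z_2=1, Z_1=1]  = 0; Z_4 = -3 if Z_2 >= 6 else 0  [with Z_2=1]  = 0; Z_7 = -Z_3 + 3Z_4 + 4  [with Z_3=0, Z_4=0]  = 4; Z_8 = 4 if Z_7 >= 4 else 8  [with Z_7=4]  = 4.
Change = 8 − 4 = 4.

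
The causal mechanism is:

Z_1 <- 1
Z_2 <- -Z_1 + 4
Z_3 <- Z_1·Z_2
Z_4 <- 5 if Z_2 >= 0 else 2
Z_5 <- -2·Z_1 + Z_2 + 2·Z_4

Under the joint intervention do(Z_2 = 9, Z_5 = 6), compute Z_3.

Under do(Z_2 = 9, Z_5 = 6), each intervened variable's structural equation is replaced by its fixed value.
Z_3 = Z_1·Z_2  [with Z_1=1, Z_2=9]  = 9

9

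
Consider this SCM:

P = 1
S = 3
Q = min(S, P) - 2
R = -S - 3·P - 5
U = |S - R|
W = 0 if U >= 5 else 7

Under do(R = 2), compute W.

Under do(R=2), the mechanism R = -S - 3·P - 5 is discarded; R is fixed at 2.
U = |S - R|  [with S=3, R=2]  = 1
W = 0 if U >= 5 else 7  [with U=1]  = 7

7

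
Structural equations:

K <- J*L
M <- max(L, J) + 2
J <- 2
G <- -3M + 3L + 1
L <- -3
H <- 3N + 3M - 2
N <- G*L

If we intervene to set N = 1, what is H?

Intervening sets N = 1 and removes its equation (N <- G*L).
M = max(L, J) + 2  [with L=-3, J=2]  = 4
H = 3N + 3M - 2  [with N=1, M=4]  = 13

13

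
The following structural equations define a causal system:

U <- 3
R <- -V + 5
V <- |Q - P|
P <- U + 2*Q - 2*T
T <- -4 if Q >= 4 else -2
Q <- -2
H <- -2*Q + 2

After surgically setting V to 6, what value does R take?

Intervening sets V = 6 and removes its equation (V <- |Q - P|).
R = -V + 5  [with V=6]  = -1

-1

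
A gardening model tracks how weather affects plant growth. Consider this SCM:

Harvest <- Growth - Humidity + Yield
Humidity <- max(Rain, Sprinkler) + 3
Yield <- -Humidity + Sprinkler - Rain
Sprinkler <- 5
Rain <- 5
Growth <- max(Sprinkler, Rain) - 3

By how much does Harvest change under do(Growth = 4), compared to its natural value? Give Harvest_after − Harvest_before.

2

The intervention breaks the incoming arrows to Growth: Growth <- max(Sprinkler, Rain) - 3 no longer applies, and Growth = 4.
Humidity = max(Rain, Sprinkler) + 3  [with Rain=5, Sprinkler=5]  = 8
Yield = -Humidity + Sprinkler - Rain  [with Humidity=8, Sprinkler=5, Rain=5]  = -8
Harvest = Growth - Humidity + Yield  [with Growth=4, Humidity=8, Yield=-8]  = -12
Without intervention: Growth = max(Sprinkler, Rain) - 3  [with Sprinkler=5, Rain=5]  = 2; Humidity = max(Rain, Sprinkler) + 3  [with Rain=5, Sprinkler=5]  = 8; Yield = -Humidity + Sprinkler - Rain  [with Humidity=8, Sprinkler=5, Rain=5]  = -8; Harvest = Growth - Humidity + Yield  [with Growth=2, Humidity=8, Yield=-8]  = -14.
Change = -12 − (-14) = 2.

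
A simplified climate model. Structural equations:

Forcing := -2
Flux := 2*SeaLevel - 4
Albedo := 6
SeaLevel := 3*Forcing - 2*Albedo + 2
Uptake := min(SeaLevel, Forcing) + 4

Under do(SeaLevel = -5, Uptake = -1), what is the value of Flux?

The joint intervention fixes SeaLevel = -5, Uptake = -1, removing each variable's own equation.
Flux = 2*SeaLevel - 4  [with SeaLevel=-5]  = -14

-14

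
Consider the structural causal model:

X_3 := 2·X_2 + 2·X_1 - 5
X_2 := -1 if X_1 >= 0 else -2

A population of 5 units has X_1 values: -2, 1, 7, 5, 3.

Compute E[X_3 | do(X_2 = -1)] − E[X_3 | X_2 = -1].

Under do(X_2=-1), X_2's equation is replaced by X_2=-1 for every unit. Per-unit X_3: -11, -5, 7, 3, -1. Mean = -1.4.
Conditioning on X_2=-1 selects the 4 unit(s) with X_1 ∈ {1, 7, 5, 3}. Their X_3 values: -5, 7, 3, -1. Mean = 1.
Difference = -1.4 − 1 = -2.4.

-2.4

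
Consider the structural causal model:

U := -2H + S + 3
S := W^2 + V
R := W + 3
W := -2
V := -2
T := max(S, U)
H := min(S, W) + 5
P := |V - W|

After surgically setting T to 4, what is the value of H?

3

The intervention breaks the incoming arrows to T: T := max(S, U) no longer applies, and T = 4.
H is not downstream of the intervention, so its value is determined by the original equations.
S = W^2 + V  [with W=-2, V=-2]  = 2
H = min(S, W) + 5  [with S=2, W=-2]  = 3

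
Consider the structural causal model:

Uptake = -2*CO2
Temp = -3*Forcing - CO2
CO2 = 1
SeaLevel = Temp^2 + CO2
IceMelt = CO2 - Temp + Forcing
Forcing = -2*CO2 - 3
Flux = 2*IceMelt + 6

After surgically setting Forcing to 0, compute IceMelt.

Under do(Forcing=0), the mechanism Forcing = -2*CO2 - 3 is discarded; Forcing is fixed at 0.
Temp = -3*Forcing - CO2  [with Forcing=0, CO2=1]  = -1
IceMelt = CO2 - Temp + Forcing  [with CO2=1, Temp=-1, Forcing=0]  = 2

2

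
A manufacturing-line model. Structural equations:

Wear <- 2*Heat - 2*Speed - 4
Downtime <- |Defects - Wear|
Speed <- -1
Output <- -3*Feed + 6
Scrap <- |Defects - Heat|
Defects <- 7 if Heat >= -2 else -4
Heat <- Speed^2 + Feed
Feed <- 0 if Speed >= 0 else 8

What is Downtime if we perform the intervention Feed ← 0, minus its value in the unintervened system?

do(Feed=0) replaces the equation Feed <- 0 if Speed >= 0 else 8 with the constant Feed = 0.
Heat = Speed^2 + Feed  [with Speed=-1, Feed=0]  = 1
Wear = 2*Heat - 2*Speed - 4  [with Heat=1, Speed=-1]  = 0
Defects = 7 if Heat >= -2 else -4  [with Heat=1]  = 7
Downtime = |Defects - Wear|  [with Defects=7, Wear=0]  = 7
Without intervention: Feed = 0 if Speed >= 0 else 8  [with Speed=-1]  = 8; Heat = Speed^2 + Feed  [with Speed=-1, Feed=8]  = 9; Wear = 2*Heat - 2*Speed - 4  [with Heat=9, Speed=-1]  = 16; Defects = 7 if Heat >= -2 else -4  [with Heat=9]  = 7; Downtime = |Defects - Wear|  [with Defects=7, Wear=16]  = 9.
Change = 7 − 9 = -2.

-2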